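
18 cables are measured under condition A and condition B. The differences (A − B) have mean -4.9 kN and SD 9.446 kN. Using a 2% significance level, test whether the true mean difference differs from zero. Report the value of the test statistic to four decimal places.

-2.2008

H0: μ_d = 0; H1: μ_d ≠ 0 (paired t-test on the differences, two-sided).
t = d̄/(s_d/√n) = -4.9/(9.446/√18) = -2.2008
df = n − 1 = 17
Two-sided p-value ≈ 0.042
Since p ≈ 0.042 > α = 0.02, fail to reject H0; the evidence is not statistically significant.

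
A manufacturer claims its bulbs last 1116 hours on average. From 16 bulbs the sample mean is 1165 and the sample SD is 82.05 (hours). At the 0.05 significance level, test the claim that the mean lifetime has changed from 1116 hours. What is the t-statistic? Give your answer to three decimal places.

2.389

H0: μ = 1116; H1: μ ≠ 1116 (one-sample t-test, two-sided).
t = (x̄ − μ₀)/(s/√n) = (1165 − 1116)/(82.05/√16) = 2.389
df = n − 1 = 15
Two-sided p-value ≈ 0.0305
Since p ≈ 0.0305 < α = 0.05, reject H0; the data support H1.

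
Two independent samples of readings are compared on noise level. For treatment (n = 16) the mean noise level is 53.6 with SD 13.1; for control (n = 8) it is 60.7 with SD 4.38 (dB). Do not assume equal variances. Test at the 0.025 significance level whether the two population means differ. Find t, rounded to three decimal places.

Let group 1 = treatment, group 2 = control. H0: μ_1 = μ_2; H1: μ_1 ≠ μ_2 (Welch's two-sample t-test, two-sided).
t = (x̄_1 − x̄_2)/√(s_1²/n_1 + s_2²/n_2) = (53.6 − 60.7)/√(13.1²/16 + 4.38²/8) = -1.960
Welch–Satterthwaite df ≈ 20.28
Two-sided p-value ≈ 0.064
Since p ≈ 0.064 > α = 0.025, fail to reject H0; the evidence is not statistically significant.

-1.960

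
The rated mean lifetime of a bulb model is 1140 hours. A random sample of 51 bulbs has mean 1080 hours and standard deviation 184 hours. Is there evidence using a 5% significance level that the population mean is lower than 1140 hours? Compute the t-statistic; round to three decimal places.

-2.329

H0: μ = 1140; H1: μ < 1140 (one-sample t-test, left-tailed).
t = (x̄ − μ₀)/(s/√n) = (1080 − 1140)/(184/√51) = -2.329
df = n − 1 = 50
p-value = P(T ≤ -2.329) ≈ 0.012
Since p ≈ 0.012 < α = 0.05, reject H0; the evidence is statistically significant.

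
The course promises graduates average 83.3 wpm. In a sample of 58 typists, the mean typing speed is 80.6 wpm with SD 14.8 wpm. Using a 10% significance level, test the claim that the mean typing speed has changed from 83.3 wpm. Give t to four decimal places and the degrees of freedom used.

t = -1.3894, df = 57

H0: μ = 83.3; H1: μ ≠ 83.3 (one-sample t-test, two-sided).
t = (x̄ − μ₀)/(s/√n) = (80.6 − 83.3)/(14.8/√58) = -1.3894
df = n − 1 = 57
Two-sided p-value ≈ 0.170
Since p ≈ 0.170 > α = 0.1, fail to reject H0; the data do not provide sufficient evidence against H0.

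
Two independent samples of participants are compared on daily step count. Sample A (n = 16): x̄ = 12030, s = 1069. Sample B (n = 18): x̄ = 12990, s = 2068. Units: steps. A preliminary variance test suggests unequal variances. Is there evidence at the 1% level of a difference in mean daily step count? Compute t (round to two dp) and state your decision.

t = -1.73; fail to reject H0

Let group 1 = sample A, group 2 = sample B. H0: μ_1 = μ_2; H1: μ_1 ≠ μ_2 (Welch's two-sample t-test, two-sided).
t = (x̄_1 − x̄_2)/√(s_1²/n_1 + s_2²/n_2) = (12030 − 12990)/√(1069²/16 + 2068²/18) = -1.73
Welch–Satterthwaite df ≈ 26.09
Two-sided p-value ≈ 0.0960
Since p ≈ 0.0960 > α = 0.01, fail to reject H0; the evidence is not statistically significant.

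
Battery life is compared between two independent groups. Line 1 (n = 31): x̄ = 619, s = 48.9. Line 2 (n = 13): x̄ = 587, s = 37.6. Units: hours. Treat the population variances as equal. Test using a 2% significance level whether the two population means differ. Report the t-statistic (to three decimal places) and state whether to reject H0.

Let group 1 = line 1, group 2 = line 2. H0: μ_1 = μ_2; H1: μ_1 ≠ μ_2 (two-sample pooled-variance t-test, two-sided).
s_p² = [(31−1)·48.9² + (13−1)·37.6²]/(31+13−2) = 2111.94
t = (619 − 587)/√[2111.94·(1/31 + 1/13)] = 2.107
df = n₁ + n₂ − 2 = 42
Two-sided p-value ≈ 0.041
Since p ≈ 0.041 > α = 0.02, fail to reject H0; the data do not provide sufficient evidence against H0.

t = 2.107; fail to reject H0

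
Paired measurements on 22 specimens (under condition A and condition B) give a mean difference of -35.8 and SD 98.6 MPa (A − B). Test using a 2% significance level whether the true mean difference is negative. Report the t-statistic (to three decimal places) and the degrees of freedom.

H0: μ_d = 0; H1: μ_d < 0 (paired t-test on the differences, left-tailed).
t = d̄/(s_d/√n) = -35.8/(98.6/√22) = -1.703
df = n − 1 = 21
p-value = P(T ≤ -1.703) ≈ 0.052
Since p ≈ 0.052 > α = 0.02, fail to reject H0; the evidence is not statistically significant.

t = -1.703, df = 21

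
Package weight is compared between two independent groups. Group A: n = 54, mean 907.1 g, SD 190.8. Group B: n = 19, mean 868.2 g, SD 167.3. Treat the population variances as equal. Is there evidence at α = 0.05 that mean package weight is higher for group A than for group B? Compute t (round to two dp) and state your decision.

Let group 1 = group A, group 2 = group B. H0: μ_1 = μ_2; H1: μ_1 > μ_2 (two-sample pooled-variance t-test, right-tailed).
s_p² = [(54−1)·190.8² + (19−1)·167.3²]/(54+19−2) = 34271.2
t = (907.1 − 868.2)/√[34271.2·(1/54 + 1/19)] = 0.79
df = n₁ + n₂ − 2 = 71
p-value = P(T ≥ 0.79) ≈ 0.2167
Since p ≈ 0.2167 > α = 0.05, fail to reject H0; the data do not provide sufficient evidence against H0.

t = 0.79; fail to reject H0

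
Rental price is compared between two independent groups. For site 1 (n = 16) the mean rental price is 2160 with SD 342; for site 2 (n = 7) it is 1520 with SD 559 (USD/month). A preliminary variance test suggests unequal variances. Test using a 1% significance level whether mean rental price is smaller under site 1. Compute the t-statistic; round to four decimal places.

2.8079

Let group 1 = site 1, group 2 = site 2. H0: μ_1 = μ_2; H1: μ_1 < μ_2 (Welch's two-sample t-test, left-tailed).
t = (x̄_1 − x̄_2)/√(s_1²/n_1 + s_2²/n_2) = (2160 − 1520)/√(342²/16 + 559²/7) = 2.8079
Welch–Satterthwaite df ≈ 8.04
p-value = P(T ≤ 2.8079) ≈ 0.9886
Since p ≈ 0.9886 > α = 0.01, fail to reject H0; the data do not provide sufficient evidence against H0.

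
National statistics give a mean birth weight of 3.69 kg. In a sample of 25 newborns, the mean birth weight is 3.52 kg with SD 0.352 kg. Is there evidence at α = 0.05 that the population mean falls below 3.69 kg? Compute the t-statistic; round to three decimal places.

-2.415

H0: μ = 3.69; H1: μ < 3.69 (one-sample t-test, left-tailed).
t = (x̄ − μ₀)/(s/√n) = (3.52 − 3.69)/(0.352/√25) = -2.415
df = n − 1 = 24
p-value = P(T ≤ -2.415) ≈ 0.012
Since p ≈ 0.012 < α = 0.05, reject H0; the evidence is statistically significant.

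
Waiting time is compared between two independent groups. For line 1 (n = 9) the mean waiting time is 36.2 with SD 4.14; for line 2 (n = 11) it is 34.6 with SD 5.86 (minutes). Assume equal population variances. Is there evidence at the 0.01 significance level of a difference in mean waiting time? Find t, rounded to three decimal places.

Let group 1 = line 1, group 2 = line 2. H0: μ_1 = μ_2; H1: μ_1 ≠ μ_2 (two-sample pooled-variance t-test, two-sided).
s_p² = [(9−1)·4.14² + (11−1)·5.86²]/(9+11−2) = 26.6952
t = (36.2 − 34.6)/√[26.6952·(1/9 + 1/11)] = 0.689
df = n₁ + n₂ − 2 = 18
Two-sided p-value ≈ 0.500
Since p ≈ 0.500 > α = 0.01, fail to reject H0; the data do not provide sufficient evidence against H0.

0.689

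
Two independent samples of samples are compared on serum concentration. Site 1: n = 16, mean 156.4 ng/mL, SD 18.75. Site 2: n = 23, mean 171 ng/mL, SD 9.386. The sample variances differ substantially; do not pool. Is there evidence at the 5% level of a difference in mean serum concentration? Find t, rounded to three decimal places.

Let group 1 = site 1, group 2 = site 2. H0: μ_1 = μ_2; H1: μ_1 ≠ μ_2 (Welch's two-sample t-test, two-sided).
t = (x̄_1 − x̄_2)/√(s_1²/n_1 + s_2²/n_2) = (156.4 − 171)/√(18.75²/16 + 9.386²/23) = -2.874
Welch–Satterthwaite df ≈ 20.27
Two-sided p-value ≈ 0.009
Since p ≈ 0.009 < α = 0.05, reject H0; the data support H1.

-2.874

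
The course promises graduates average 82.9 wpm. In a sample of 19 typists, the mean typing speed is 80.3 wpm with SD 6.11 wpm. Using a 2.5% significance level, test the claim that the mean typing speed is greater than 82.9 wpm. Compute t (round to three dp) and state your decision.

H0: μ = 82.9; H1: μ > 82.9 (one-sample t-test, right-tailed).
t = (x̄ − μ₀)/(s/√n) = (80.3 − 82.9)/(6.11/√19) = -1.855
df = n − 1 = 18
p-value = P(T ≥ -1.855) ≈ 0.960
Since p ≈ 0.960 > α = 0.025, fail to reject H0; the data do not provide sufficient evidence against H0.

t = -1.855; fail to reject H0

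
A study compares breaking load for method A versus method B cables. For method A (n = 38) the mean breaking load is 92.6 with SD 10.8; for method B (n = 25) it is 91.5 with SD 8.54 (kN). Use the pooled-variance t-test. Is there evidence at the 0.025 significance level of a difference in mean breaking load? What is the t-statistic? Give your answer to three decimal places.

0.428

Let group 1 = method A, group 2 = method B. H0: μ_1 = μ_2; H1: μ_1 ≠ μ_2 (two-sample pooled-variance t-test, two-sided).
s_p² = [(38−1)·10.8² + (25−1)·8.54²]/(38+25−2) = 99.4433
t = (92.6 − 91.5)/√[99.4433·(1/38 + 1/25)] = 0.428
df = n₁ + n₂ − 2 = 61
Two-sided p-value ≈ 0.670
Since p ≈ 0.670 > α = 0.025, fail to reject H0; the data do not provide sufficient evidence against H0.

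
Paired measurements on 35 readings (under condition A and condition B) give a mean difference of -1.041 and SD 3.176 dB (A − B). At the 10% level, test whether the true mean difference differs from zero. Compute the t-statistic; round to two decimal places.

H0: μ_d = 0; H1: μ_d ≠ 0 (paired t-test on the differences, two-sided).
t = d̄/(s_d/√n) = -1.041/(3.176/√35) = -1.94
df = n − 1 = 34
Two-sided p-value ≈ 0.061
Since p ≈ 0.061 < α = 0.1, reject H0; the data support H1.

-1.94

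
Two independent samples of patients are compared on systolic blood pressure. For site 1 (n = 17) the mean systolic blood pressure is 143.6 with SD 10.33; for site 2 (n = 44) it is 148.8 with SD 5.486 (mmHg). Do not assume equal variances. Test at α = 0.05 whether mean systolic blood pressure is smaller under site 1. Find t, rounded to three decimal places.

Let group 1 = site 1, group 2 = site 2. H0: μ_1 = μ_2; H1: μ_1 < μ_2 (Welch's two-sample t-test, left-tailed).
t = (x̄_1 − x̄_2)/√(s_1²/n_1 + s_2²/n_2) = (143.6 − 148.8)/√(10.33²/17 + 5.486²/44) = -1.971
Welch–Satterthwaite df ≈ 19.59
p-value = P(T ≤ -1.971) ≈ 0.0315
Since p ≈ 0.0315 < α = 0.05, reject H0; the data support H1.

-1.971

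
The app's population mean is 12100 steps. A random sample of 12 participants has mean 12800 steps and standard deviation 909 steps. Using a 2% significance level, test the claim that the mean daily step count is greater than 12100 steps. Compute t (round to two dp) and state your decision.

t = 2.67; reject H0

H0: μ = 12100; H1: μ > 12100 (one-sample t-test, right-tailed).
t = (x̄ − μ₀)/(s/√n) = (12800 − 12100)/(909/√12) = 2.67
df = n − 1 = 11
p-value = P(T ≥ 2.67) ≈ 0.011
Since p ≈ 0.011 < α = 0.02, reject H0; the data support H1.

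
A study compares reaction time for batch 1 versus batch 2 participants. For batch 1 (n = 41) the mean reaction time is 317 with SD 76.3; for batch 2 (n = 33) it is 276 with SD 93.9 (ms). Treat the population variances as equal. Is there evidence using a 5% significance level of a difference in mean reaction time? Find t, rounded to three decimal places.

2.073

Let group 1 = batch 1, group 2 = batch 2. H0: μ_1 = μ_2; H1: μ_1 ≠ μ_2 (two-sample pooled-variance t-test, two-sided).
s_p² = [(41−1)·76.3² + (33−1)·93.9²]/(41+33−2) = 7153.03
t = (317 − 276)/√[7153.03·(1/41 + 1/33)] = 2.073
df = n₁ + n₂ − 2 = 72
Two-sided p-value ≈ 0.042
Since p ≈ 0.042 < α = 0.05, reject H0; the data support H1.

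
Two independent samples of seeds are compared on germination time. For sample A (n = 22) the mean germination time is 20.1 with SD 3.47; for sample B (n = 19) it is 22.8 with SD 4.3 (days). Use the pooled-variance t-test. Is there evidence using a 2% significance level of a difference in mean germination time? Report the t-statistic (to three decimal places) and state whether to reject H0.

t = -2.225; fail to reject H0

Let group 1 = sample A, group 2 = sample B. H0: μ_1 = μ_2; H1: μ_1 ≠ μ_2 (two-sample pooled-variance t-test, two-sided).
s_p² = [(22−1)·3.47² + (19−1)·4.3²]/(22+19−2) = 15.0174
t = (20.1 − 22.8)/√[15.0174·(1/22 + 1/19)] = -2.225
df = n₁ + n₂ − 2 = 39
Two-sided p-value ≈ 0.032
Since p ≈ 0.032 > α = 0.02, fail to reject H0; the data do not provide sufficient evidence against H0.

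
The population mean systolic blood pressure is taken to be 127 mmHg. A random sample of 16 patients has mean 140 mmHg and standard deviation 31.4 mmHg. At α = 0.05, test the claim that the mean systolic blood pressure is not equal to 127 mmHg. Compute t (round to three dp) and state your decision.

H0: μ = 127; H1: μ ≠ 127 (one-sample t-test, two-sided).
t = (x̄ − μ₀)/(s/√n) = (140 − 127)/(31.4/√16) = 1.656
df = n − 1 = 15
Two-sided p-value ≈ 0.118
Since p ≈ 0.118 > α = 0.05, fail to reject H0; the evidence is not statistically significant.

t = 1.656; fail to reject H0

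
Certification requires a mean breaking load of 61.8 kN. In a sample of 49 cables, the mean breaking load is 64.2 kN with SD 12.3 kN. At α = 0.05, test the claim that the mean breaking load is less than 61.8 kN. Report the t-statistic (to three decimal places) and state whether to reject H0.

H0: μ = 61.8; H1: μ < 61.8 (one-sample t-test, left-tailed).
t = (x̄ − μ₀)/(s/√n) = (64.2 − 61.8)/(12.3/√49) = 1.366
df = n − 1 = 48
p-value = P(T ≤ 1.366) ≈ 0.9108
Since p ≈ 0.9108 > α = 0.05, fail to reject H0; the evidence is not statistically significant.

t = 1.366; fail to reject H0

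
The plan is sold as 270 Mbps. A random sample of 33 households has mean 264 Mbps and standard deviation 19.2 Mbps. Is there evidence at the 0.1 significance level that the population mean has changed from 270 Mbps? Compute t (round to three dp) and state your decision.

t = -1.795; reject H0

H0: μ = 270; H1: μ ≠ 270 (one-sample t-test, two-sided).
t = (x̄ − μ₀)/(s/√n) = (264 − 270)/(19.2/√33) = -1.795
df = n − 1 = 32
Two-sided p-value ≈ 0.082
Since p ≈ 0.082 < α = 0.1, reject H0; the data support H1.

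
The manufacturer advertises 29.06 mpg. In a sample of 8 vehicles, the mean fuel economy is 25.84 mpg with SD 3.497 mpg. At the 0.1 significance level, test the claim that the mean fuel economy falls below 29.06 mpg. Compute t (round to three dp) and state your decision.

H0: μ = 29.06; H1: μ < 29.06 (one-sample t-test, left-tailed).
t = (x̄ − μ₀)/(s/√n) = (25.84 − 29.06)/(3.497/√8) = -2.604
df = n − 1 = 7
p-value = P(T ≤ -2.604) ≈ 0.018
Since p ≈ 0.018 < α = 0.1, reject H0; the evidence is statistically significant.

t = -2.604; reject H0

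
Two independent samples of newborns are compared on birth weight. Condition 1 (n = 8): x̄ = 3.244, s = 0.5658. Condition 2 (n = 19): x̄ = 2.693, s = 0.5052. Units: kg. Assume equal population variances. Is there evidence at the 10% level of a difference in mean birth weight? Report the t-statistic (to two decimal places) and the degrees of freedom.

t = 2.50, df = 25

Let group 1 = condition 1, group 2 = condition 2. H0: μ_1 = μ_2; H1: μ_1 ≠ μ_2 (two-sample pooled-variance t-test, two-sided).
s_p² = [(8−1)·0.5658² + (19−1)·0.5052²]/(8+19−2) = 0.2734
t = (3.244 − 2.693)/√[0.2734·(1/8 + 1/19)] = 2.50
df = n₁ + n₂ − 2 = 25
Two-sided p-value ≈ 0.0193
Since p ≈ 0.0193 < α = 0.1, reject H0; the data support H1.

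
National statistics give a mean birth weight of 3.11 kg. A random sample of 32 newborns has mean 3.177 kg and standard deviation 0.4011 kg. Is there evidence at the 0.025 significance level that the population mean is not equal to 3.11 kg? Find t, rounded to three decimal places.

0.945

H0: μ = 3.11; H1: μ ≠ 3.11 (one-sample t-test, two-sided).
t = (x̄ − μ₀)/(s/√n) = (3.177 − 3.11)/(0.4011/√32) = 0.945
df = n − 1 = 31
Two-sided p-value ≈ 0.3520
Since p ≈ 0.3520 > α = 0.025, fail to reject H0; the data do not provide sufficient evidence against H0.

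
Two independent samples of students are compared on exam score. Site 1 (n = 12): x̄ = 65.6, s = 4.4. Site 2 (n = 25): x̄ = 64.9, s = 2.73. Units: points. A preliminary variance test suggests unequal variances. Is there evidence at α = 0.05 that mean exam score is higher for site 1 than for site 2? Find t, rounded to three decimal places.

Let group 1 = site 1, group 2 = site 2. H0: μ_1 = μ_2; H1: μ_1 > μ_2 (Welch's two-sample t-test, right-tailed).
t = (x̄_1 − x̄_2)/√(s_1²/n_1 + s_2²/n_2) = (65.6 − 64.9)/√(4.4²/12 + 2.73²/25) = 0.506
Welch–Satterthwaite df ≈ 15.20
p-value = P(T ≥ 0.506) ≈ 0.3100
Since p ≈ 0.3100 > α = 0.05, fail to reject H0; the data do not provide sufficient evidence against H0.

0.506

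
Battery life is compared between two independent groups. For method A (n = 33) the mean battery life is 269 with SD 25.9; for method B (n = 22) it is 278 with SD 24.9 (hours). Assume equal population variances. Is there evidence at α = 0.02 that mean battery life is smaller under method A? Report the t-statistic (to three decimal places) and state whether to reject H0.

Let group 1 = method A, group 2 = method B. H0: μ_1 = μ_2; H1: μ_1 < μ_2 (two-sample pooled-variance t-test, left-tailed).
s_p² = [(33−1)·25.9² + (22−1)·24.9²]/(33+22−2) = 650.682
t = (269 − 278)/√[650.682·(1/33 + 1/22)] = -1.282
df = n₁ + n₂ − 2 = 53
p-value = P(T ≤ -1.282) ≈ 0.1027
Since p ≈ 0.1027 > α = 0.02, fail to reject H0; the data do not provide sufficient evidence against H0.

t = -1.282; fail to reject H0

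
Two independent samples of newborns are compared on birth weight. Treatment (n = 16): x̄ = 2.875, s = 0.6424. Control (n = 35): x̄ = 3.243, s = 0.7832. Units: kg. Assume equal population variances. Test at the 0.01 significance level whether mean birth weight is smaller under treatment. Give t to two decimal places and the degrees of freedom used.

t = -1.64, df = 49

Let group 1 = treatment, group 2 = control. H0: μ_1 = μ_2; H1: μ_1 < μ_2 (two-sample pooled-variance t-test, left-tailed).
s_p² = [(16−1)·0.6424² + (35−1)·0.7832²]/(16+35−2) = 0.551956
t = (2.875 − 3.243)/√[0.551956·(1/16 + 1/35)] = -1.64
df = n₁ + n₂ − 2 = 49
p-value = P(T ≤ -1.64) ≈ 0.054
Since p ≈ 0.054 > α = 0.01, fail to reject H0; the data do not provide sufficient evidence against H0.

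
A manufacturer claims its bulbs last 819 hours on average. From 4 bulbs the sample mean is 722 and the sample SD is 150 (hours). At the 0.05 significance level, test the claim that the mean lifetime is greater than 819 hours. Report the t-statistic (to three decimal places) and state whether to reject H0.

t = -1.293; fail to reject H0

H0: μ = 819; H1: μ > 819 (one-sample t-test, right-tailed).
t = (x̄ − μ₀)/(s/√n) = (722 − 819)/(150/√4) = -1.293
df = n − 1 = 3
p-value = P(T ≥ -1.293) ≈ 0.857
Since p ≈ 0.857 > α = 0.05, fail to reject H0; the data do not provide sufficient evidence against H0.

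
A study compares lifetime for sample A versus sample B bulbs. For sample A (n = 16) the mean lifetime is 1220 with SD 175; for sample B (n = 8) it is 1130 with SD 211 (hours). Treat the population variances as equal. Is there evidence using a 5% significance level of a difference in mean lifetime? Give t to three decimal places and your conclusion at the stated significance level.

Let group 1 = sample A, group 2 = sample B. H0: μ_1 = μ_2; H1: μ_1 ≠ μ_2 (two-sample pooled-variance t-test, two-sided).
s_p² = [(16−1)·175² + (8−1)·211²]/(16+8−2) = 35046.5
t = (1220 − 1130)/√[35046.5·(1/16 + 1/8)] = 1.110
df = n₁ + n₂ − 2 = 22
Two-sided p-value ≈ 0.2789
Since p ≈ 0.2789 > α = 0.05, fail to reject H0; the evidence is not statistically significant.

t = 1.110; fail to reject H0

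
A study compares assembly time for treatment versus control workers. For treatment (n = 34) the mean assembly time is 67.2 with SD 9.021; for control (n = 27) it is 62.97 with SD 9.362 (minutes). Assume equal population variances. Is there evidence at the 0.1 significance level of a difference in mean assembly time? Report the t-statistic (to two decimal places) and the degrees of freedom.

t = 1.79, df = 59

Let group 1 = treatment, group 2 = control. H0: μ_1 = μ_2; H1: μ_1 ≠ μ_2 (two-sample pooled-variance t-test, two-sided).
s_p² = [(34−1)·9.021² + (27−1)·9.362²]/(34+27−2) = 84.1409
t = (67.2 − 62.97)/√[84.1409·(1/34 + 1/27)] = 1.79
df = n₁ + n₂ − 2 = 59
Two-sided p-value ≈ 0.0788
Since p ≈ 0.0788 < α = 0.1, reject H0; the data support H1.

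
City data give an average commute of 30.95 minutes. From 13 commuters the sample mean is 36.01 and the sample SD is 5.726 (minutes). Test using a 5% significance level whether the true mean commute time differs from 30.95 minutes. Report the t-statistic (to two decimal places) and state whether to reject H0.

t = 3.19; reject H0

H0: μ = 30.95; H1: μ ≠ 30.95 (one-sample t-test, two-sided).
t = (x̄ − μ₀)/(s/√n) = (36.01 − 30.95)/(5.726/√13) = 3.19
df = n − 1 = 12
Two-sided p-value ≈ 0.008
Since p ≈ 0.008 < α = 0.05, reject H0; the evidence is statistically significant.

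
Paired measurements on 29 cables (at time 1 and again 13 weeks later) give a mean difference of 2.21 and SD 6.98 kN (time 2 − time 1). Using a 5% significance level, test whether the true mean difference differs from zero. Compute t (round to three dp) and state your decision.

t = 1.705; fail to reject H0

H0: μ_d = 0; H1: μ_d ≠ 0 (paired t-test on the differences, two-sided).
t = d̄/(s_d/√n) = 2.21/(6.98/√29) = 1.705
df = n − 1 = 28
Two-sided p-value ≈ 0.099
Since p ≈ 0.099 > α = 0.05, fail to reject H0; the evidence is not statistically significant.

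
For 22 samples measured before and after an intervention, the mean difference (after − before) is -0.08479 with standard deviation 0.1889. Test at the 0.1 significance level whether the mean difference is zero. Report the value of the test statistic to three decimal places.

H0: μ_d = 0; H1: μ_d ≠ 0 (paired t-test on the differences, two-sided).
t = d̄/(s_d/√n) = -0.08479/(0.1889/√22) = -2.105
df = n − 1 = 21
Two-sided p-value ≈ 0.0475
Since p ≈ 0.0475 < α = 0.1, reject H0; the data support H1.

-2.105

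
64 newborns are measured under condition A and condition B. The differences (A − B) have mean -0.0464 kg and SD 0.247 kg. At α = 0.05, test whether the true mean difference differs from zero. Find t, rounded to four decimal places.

H0: μ_d = 0; H1: μ_d ≠ 0 (paired t-test on the differences, two-sided).
t = d̄/(s_d/√n) = -0.0464/(0.247/√64) = -1.5028
df = n − 1 = 63
Two-sided p-value ≈ 0.138
Since p ≈ 0.138 > α = 0.05, fail to reject H0; the evidence is not statistically significant.

-1.5028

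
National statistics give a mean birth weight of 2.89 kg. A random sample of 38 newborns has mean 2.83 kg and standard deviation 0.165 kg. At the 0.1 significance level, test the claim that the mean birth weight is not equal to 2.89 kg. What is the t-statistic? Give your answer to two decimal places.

-2.24

H0: μ = 2.89; H1: μ ≠ 2.89 (one-sample t-test, two-sided).
t = (x̄ − μ₀)/(s/√n) = (2.83 − 2.89)/(0.165/√38) = -2.24
df = n − 1 = 37
Two-sided p-value ≈ 0.031
Since p ≈ 0.031 < α = 0.1, reject H0; the evidence is statistically significant.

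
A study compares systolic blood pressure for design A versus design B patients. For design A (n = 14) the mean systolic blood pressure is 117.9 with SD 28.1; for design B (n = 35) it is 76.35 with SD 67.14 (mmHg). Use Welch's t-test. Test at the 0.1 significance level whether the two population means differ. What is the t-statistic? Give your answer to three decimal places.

Let group 1 = design A, group 2 = design B. H0: μ_1 = μ_2; H1: μ_1 ≠ μ_2 (Welch's two-sample t-test, two-sided).
t = (x̄_1 − x̄_2)/√(s_1²/n_1 + s_2²/n_2) = (117.9 − 76.35)/√(28.1²/14 + 67.14²/35) = 3.053
Welch–Satterthwaite df ≈ 46.82
Two-sided p-value ≈ 0.0037
Since p ≈ 0.0037 < α = 0.1, reject H0; the data support H1.

3.053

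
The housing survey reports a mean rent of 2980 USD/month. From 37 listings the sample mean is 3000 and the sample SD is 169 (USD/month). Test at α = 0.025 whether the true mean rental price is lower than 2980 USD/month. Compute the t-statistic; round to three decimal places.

0.720

H0: μ = 2980; H1: μ < 2980 (one-sample t-test, left-tailed).
t = (x̄ − μ₀)/(s/√n) = (3000 − 2980)/(169/√37) = 0.720
df = n − 1 = 36
p-value = P(T ≤ 0.720) ≈ 0.762
Since p ≈ 0.762 > α = 0.025, fail to reject H0; the evidence is not statistically significant.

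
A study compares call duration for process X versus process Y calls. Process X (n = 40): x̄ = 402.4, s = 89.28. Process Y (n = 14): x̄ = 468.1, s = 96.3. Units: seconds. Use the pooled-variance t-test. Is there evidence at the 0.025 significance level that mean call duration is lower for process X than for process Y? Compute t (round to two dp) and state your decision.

t = -2.32; reject H0

Let group 1 = process X, group 2 = process Y. H0: μ_1 = μ_2; H1: μ_1 < μ_2 (two-sample pooled-variance t-test, left-tailed).
s_p² = [(40−1)·89.28² + (14−1)·96.3²]/(40+14−2) = 8296.61
t = (402.4 − 468.1)/√[8296.61·(1/40 + 1/14)] = -2.32
df = n₁ + n₂ − 2 = 52
p-value = P(T ≤ -2.32) ≈ 0.0121
Since p ≈ 0.0121 < α = 0.025, reject H0; the evidence is statistically significant.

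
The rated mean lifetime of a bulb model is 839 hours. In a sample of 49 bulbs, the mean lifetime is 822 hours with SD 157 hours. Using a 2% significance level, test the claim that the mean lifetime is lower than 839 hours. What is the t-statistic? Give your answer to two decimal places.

H0: μ = 839; H1: μ < 839 (one-sample t-test, left-tailed).
t = (x̄ − μ₀)/(s/√n) = (822 − 839)/(157/√49) = -0.76
df = n − 1 = 48
p-value = P(T ≤ -0.76) ≈ 0.2261
Since p ≈ 0.2261 > α = 0.02, fail to reject H0; the data do not provide sufficient evidence against H0.

-0.76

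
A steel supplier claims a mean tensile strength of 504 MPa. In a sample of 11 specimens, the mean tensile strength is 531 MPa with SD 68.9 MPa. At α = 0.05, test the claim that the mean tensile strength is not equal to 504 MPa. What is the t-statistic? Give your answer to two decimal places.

H0: μ = 504; H1: μ ≠ 504 (one-sample t-test, two-sided).
t = (x̄ − μ₀)/(s/√n) = (531 − 504)/(68.9/√11) = 1.30
df = n − 1 = 10
Two-sided p-value ≈ 0.223
Since p ≈ 0.223 > α = 0.05, fail to reject H0; the evidence is not statistically significant.

1.30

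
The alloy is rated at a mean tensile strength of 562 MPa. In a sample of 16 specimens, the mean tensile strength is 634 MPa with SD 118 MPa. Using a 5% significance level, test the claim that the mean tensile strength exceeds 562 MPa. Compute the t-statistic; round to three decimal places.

2.441

H0: μ = 562; H1: μ > 562 (one-sample t-test, right-tailed).
t = (x̄ − μ₀)/(s/√n) = (634 − 562)/(118/√16) = 2.441
df = n − 1 = 15
p-value = P(T ≥ 2.441) ≈ 0.0138
Since p ≈ 0.0138 < α = 0.05, reject H0; the evidence is statistically significant.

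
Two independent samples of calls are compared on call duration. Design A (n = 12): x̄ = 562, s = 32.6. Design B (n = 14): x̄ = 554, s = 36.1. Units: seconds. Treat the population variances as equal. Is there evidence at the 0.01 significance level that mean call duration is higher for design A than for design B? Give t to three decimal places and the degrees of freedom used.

Let group 1 = design A, group 2 = design B. H0: μ_1 = μ_2; H1: μ_1 > μ_2 (two-sample pooled-variance t-test, right-tailed).
s_p² = [(12−1)·32.6² + (14−1)·36.1²]/(12+14−2) = 1193
t = (562 − 554)/√[1193·(1/12 + 1/14)] = 0.589
df = n₁ + n₂ − 2 = 24
p-value = P(T ≥ 0.589) ≈ 0.2808
Since p ≈ 0.2808 > α = 0.01, fail to reject H0; the data do not provide sufficient evidence against H0.

t = 0.589, df = 24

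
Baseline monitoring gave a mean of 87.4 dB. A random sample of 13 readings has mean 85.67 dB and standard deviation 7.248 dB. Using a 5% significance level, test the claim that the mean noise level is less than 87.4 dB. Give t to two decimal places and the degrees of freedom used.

t = -0.86, df = 12

H0: μ = 87.4; H1: μ < 87.4 (one-sample t-test, left-tailed).
t = (x̄ − μ₀)/(s/√n) = (85.67 − 87.4)/(7.248/√13) = -0.86
df = n − 1 = 12
p-value = P(T ≤ -0.86) ≈ 0.203
Since p ≈ 0.203 > α = 0.05, fail to reject H0; the evidence is not statistically significant.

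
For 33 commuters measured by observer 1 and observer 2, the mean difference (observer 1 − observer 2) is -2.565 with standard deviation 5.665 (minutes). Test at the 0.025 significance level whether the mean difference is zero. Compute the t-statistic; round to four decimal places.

H0: μ_d = 0; H1: μ_d ≠ 0 (paired t-test on the differences, two-sided).
t = d̄/(s_d/√n) = -2.565/(5.665/√33) = -2.6010
df = n − 1 = 32
Two-sided p-value ≈ 0.0140
Since p ≈ 0.0140 < α = 0.025, reject H0; the evidence is statistically significant.

-2.6010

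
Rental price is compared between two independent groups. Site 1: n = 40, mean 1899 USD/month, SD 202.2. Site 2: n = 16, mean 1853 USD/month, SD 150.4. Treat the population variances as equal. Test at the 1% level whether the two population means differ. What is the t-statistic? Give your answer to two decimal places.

0.82

Let group 1 = site 1, group 2 = site 2. H0: μ_1 = μ_2; H1: μ_1 ≠ μ_2 (two-sample pooled-variance t-test, two-sided).
s_p² = [(40−1)·202.2² + (16−1)·150.4²]/(40+16−2) = 35811.3
t = (1899 − 1853)/√[35811.3·(1/40 + 1/16)] = 0.82
df = n₁ + n₂ − 2 = 54
Two-sided p-value ≈ 0.4148
Since p ≈ 0.4148 > α = 0.01, fail to reject H0; the data do not provide sufficient evidence against H0.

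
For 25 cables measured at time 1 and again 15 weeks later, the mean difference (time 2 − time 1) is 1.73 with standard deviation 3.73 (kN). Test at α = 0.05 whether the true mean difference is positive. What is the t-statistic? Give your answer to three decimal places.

H0: μ_d = 0; H1: μ_d > 0 (paired t-test on the differences, right-tailed).
t = d̄/(s_d/√n) = 1.73/(3.73/√25) = 2.319
df = n − 1 = 24
p-value = P(T ≥ 2.319) ≈ 0.015
Since p ≈ 0.015 < α = 0.05, reject H0; the data support H1.

2.319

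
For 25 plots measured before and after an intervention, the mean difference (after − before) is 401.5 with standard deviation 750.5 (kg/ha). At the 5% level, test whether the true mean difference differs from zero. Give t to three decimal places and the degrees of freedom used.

t = 2.675, df = 24

H0: μ_d = 0; H1: μ_d ≠ 0 (paired t-test on the differences, two-sided).
t = d̄/(s_d/√n) = 401.5/(750.5/√25) = 2.675
df = n − 1 = 24
Two-sided p-value ≈ 0.013
Since p ≈ 0.013 < α = 0.05, reject H0; the data support H1.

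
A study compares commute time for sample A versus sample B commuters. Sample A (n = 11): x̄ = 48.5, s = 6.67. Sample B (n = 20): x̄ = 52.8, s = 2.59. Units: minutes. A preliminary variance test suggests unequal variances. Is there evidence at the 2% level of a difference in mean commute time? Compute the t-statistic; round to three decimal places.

Let group 1 = sample A, group 2 = sample B. H0: μ_1 = μ_2; H1: μ_1 ≠ μ_2 (Welch's two-sample t-test, two-sided).
t = (x̄_1 − x̄_2)/√(s_1²/n_1 + s_2²/n_2) = (48.5 − 52.8)/√(6.67²/11 + 2.59²/20) = -2.055
Welch–Satterthwaite df ≈ 11.69
Two-sided p-value ≈ 0.063
Since p ≈ 0.063 > α = 0.02, fail to reject H0; the evidence is not statistically significant.

-2.055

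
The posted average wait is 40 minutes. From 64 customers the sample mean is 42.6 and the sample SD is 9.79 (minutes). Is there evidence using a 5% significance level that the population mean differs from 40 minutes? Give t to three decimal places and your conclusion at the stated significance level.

t = 2.125; reject H0

H0: μ = 40; H1: μ ≠ 40 (one-sample t-test, two-sided).
t = (x̄ − μ₀)/(s/√n) = (42.6 − 40)/(9.79/√64) = 2.125
df = n − 1 = 63
Two-sided p-value ≈ 0.0375
Since p ≈ 0.0375 < α = 0.05, reject H0; the evidence is statistically significant.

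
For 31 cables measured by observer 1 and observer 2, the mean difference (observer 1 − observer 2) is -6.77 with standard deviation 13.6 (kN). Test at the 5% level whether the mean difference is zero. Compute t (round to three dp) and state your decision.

t = -2.772; reject H0

H0: μ_d = 0; H1: μ_d ≠ 0 (paired t-test on the differences, two-sided).
t = d̄/(s_d/√n) = -6.77/(13.6/√31) = -2.772
df = n − 1 = 30
Two-sided p-value ≈ 0.009
Since p ≈ 0.009 < α = 0.05, reject H0; the data support H1.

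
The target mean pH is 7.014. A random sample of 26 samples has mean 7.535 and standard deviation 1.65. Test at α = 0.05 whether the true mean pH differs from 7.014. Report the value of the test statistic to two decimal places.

H0: μ = 7.014; H1: μ ≠ 7.014 (one-sample t-test, two-sided).
t = (x̄ − μ₀)/(s/√n) = (7.535 − 7.014)/(1.65/√26) = 1.61
df = n − 1 = 25
Two-sided p-value ≈ 0.1199
Since p ≈ 0.1199 > α = 0.05, fail to reject H0; the data do not provide sufficient evidence against H0.

1.61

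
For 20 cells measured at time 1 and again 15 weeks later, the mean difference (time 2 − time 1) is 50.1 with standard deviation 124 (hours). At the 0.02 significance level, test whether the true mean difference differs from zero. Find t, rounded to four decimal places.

H0: μ_d = 0; H1: μ_d ≠ 0 (paired t-test on the differences, two-sided).
t = d̄/(s_d/√n) = 50.1/(124/√20) = 1.8069
df = n − 1 = 19
Two-sided p-value ≈ 0.087
Since p ≈ 0.087 > α = 0.02, fail to reject H0; the data do not provide sufficient evidence against H0.

1.8069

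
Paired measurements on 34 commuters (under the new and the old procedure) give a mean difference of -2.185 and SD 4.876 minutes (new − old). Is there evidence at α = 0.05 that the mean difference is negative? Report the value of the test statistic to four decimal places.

H0: μ_d = 0; H1: μ_d < 0 (paired t-test on the differences, left-tailed).
t = d̄/(s_d/√n) = -2.185/(4.876/√34) = -2.6129
df = n − 1 = 33
p-value = P(T ≤ -2.6129) ≈ 0.007
Since p ≈ 0.007 < α = 0.05, reject H0; the evidence is statistically significant.

-2.6129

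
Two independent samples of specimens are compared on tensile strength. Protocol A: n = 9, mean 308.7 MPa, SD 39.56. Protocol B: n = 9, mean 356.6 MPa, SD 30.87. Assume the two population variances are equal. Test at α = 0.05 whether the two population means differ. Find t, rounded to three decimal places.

Let group 1 = protocol A, group 2 = protocol B. H0: μ_1 = μ_2; H1: μ_1 ≠ μ_2 (two-sample pooled-variance t-test, two-sided).
s_p² = [(9−1)·39.56² + (9−1)·30.87²]/(9+9−2) = 1258.98
t = (308.7 − 356.6)/√[1258.98·(1/9 + 1/9)] = -2.864
df = n₁ + n₂ − 2 = 16
Two-sided p-value ≈ 0.0113
Since p ≈ 0.0113 < α = 0.05, reject H0; the data support H1.

-2.864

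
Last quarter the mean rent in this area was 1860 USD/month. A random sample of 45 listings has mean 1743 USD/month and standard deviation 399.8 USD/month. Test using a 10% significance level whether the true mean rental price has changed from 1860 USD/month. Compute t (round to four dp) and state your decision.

t = -1.9631; reject H0

H0: μ = 1860; H1: μ ≠ 1860 (one-sample t-test, two-sided).
t = (x̄ − μ₀)/(s/√n) = (1743 − 1860)/(399.8/√45) = -1.9631
df = n − 1 = 44
Two-sided p-value ≈ 0.056
Since p ≈ 0.056 < α = 0.1, reject H0; the data support H1.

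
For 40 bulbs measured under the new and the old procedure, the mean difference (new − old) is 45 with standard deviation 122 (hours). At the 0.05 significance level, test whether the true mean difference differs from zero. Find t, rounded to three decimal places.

H0: μ_d = 0; H1: μ_d ≠ 0 (paired t-test on the differences, two-sided).
t = d̄/(s_d/√n) = 45/(122/√40) = 2.333
df = n − 1 = 39
Two-sided p-value ≈ 0.0249
Since p ≈ 0.0249 < α = 0.05, reject H0; the evidence is statistically significant.

2.333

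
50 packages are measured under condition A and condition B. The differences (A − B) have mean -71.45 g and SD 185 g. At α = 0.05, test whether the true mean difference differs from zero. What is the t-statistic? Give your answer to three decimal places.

-2.731

H0: μ_d = 0; H1: μ_d ≠ 0 (paired t-test on the differences, two-sided).
t = d̄/(s_d/√n) = -71.45/(185/√50) = -2.731
df = n − 1 = 49
Two-sided p-value ≈ 0.0088
Since p ≈ 0.0088 < α = 0.05, reject H0; the data support H1.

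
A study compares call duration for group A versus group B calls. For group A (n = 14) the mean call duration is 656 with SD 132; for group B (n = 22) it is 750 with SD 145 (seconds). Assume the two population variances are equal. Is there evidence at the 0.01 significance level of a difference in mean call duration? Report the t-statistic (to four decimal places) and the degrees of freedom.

t = -1.9615, df = 34

Let group 1 = group A, group 2 = group B. H0: μ_1 = μ_2; H1: μ_1 ≠ μ_2 (two-sample pooled-variance t-test, two-sided).
s_p² = [(14−1)·132² + (22−1)·145²]/(14+22−2) = 19648.1
t = (656 − 750)/√[19648.1·(1/14 + 1/22)] = -1.9615
df = n₁ + n₂ − 2 = 34
Two-sided p-value ≈ 0.0580
Since p ≈ 0.0580 > α = 0.01, fail to reject H0; the evidence is not statistically significant.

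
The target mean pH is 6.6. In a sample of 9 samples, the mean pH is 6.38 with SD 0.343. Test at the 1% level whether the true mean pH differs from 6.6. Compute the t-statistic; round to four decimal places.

-1.9242

H0: μ = 6.6; H1: μ ≠ 6.6 (one-sample t-test, two-sided).
t = (x̄ − μ₀)/(s/√n) = (6.38 − 6.6)/(0.343/√9) = -1.9242
df = n − 1 = 8
Two-sided p-value ≈ 0.0905
Since p ≈ 0.0905 > α = 0.01, fail to reject H0; the evidence is not statistically significant.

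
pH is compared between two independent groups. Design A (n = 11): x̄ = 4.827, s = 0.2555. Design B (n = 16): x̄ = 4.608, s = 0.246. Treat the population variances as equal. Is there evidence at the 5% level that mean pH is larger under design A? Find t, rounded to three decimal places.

Let group 1 = design A, group 2 = design B. H0: μ_1 = μ_2; H1: μ_1 > μ_2 (two-sample pooled-variance t-test, right-tailed).
s_p² = [(11−1)·0.2555² + (16−1)·0.246²]/(11+16−2) = 0.0624217
t = (4.827 − 4.608)/√[0.0624217·(1/11 + 1/16)] = 2.238
df = n₁ + n₂ − 2 = 25
p-value = P(T ≥ 2.238) ≈ 0.017
Since p ≈ 0.017 < α = 0.05, reject H0; the data support H1.

2.238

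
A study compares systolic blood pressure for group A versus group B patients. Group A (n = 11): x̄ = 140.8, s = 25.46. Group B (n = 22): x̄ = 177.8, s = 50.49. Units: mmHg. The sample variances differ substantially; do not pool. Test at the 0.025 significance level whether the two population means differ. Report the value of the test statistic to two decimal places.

-2.80

Let group 1 = group A, group 2 = group B. H0: μ_1 = μ_2; H1: μ_1 ≠ μ_2 (Welch's two-sample t-test, two-sided).
t = (x̄_1 − x̄_2)/√(s_1²/n_1 + s_2²/n_2) = (140.8 − 177.8)/√(25.46²/11 + 50.49²/22) = -2.80
Welch–Satterthwaite df ≈ 30.97
Two-sided p-value ≈ 0.009
Since p ≈ 0.009 < α = 0.025, reject H0; the data support H1.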